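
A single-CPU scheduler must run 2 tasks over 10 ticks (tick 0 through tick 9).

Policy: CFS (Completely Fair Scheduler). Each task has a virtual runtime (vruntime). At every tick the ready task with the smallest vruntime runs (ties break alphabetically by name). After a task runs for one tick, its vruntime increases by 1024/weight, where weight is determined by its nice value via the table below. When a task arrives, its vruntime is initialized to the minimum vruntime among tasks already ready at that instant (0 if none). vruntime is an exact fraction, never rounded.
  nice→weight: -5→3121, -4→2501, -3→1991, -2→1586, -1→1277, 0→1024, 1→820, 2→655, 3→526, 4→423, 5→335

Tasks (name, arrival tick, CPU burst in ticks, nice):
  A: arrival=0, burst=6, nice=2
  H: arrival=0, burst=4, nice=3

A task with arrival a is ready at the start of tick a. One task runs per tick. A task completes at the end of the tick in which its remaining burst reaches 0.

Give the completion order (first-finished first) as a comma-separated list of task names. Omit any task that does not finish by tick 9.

completion order = H, A

t=0: vr[A=0 H=0] → run A
t=1: vr[A=1024/655 H=0] → run H
t=2: vr[A=1024/655 H=512/263] → run A
t=3: vr[A=2048/655 H=512/263] → run H
t=4: vr[A=2048/655 H=1024/263] → run A
t=5: vr[A=3072/655 H=1024/263] → run H
t=6: vr[A=3072/655 H=1536/263] → run A
t=7: vr[A=4096/655 H=1536/263] → run H
t=8: vr[A=4096/655] → run A
t=9: vr[A=1024/131] → run A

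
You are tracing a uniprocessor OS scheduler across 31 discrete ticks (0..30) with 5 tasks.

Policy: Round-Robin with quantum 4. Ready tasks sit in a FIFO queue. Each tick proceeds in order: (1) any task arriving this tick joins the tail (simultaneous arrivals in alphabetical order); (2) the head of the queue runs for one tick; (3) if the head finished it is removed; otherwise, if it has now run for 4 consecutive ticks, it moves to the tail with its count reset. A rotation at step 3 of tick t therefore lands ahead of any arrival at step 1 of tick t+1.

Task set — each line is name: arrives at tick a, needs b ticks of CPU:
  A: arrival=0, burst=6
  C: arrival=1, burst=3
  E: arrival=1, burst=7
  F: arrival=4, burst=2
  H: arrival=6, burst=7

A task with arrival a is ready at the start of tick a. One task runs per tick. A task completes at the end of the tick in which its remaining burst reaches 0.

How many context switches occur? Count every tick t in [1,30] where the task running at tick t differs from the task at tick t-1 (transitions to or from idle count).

t=0: queue=[A] q_used=0 → run A
t=1: queue=[A,C,E] q_used=1 → run A
t=2: queue=[A,C,E] q_used=2 → run A
t=3: queue=[A,C,E] q_used=3 → run A
t=4: queue=[C,E,A,F] q_used=0 → run C
t=5: queue=[C,E,A,F] q_used=1 → run C
t=6: queue=[C,E,A,F,H] q_used=2 → run C
t=7: queue=[E,A,F,H] q_used=0 → run E
t=8: queue=[E,A,F,H] q_used=1 → run E
t=9: queue=[E,A,F,H] q_used=2 → run E
t=10: queue=[E,A,F,H] q_used=3 → run E
t=11: queue=[A,F,H,E] q_used=0 → run A
t=12: queue=[A,F,H,E] q_used=1 → run A
t=13: queue=[F,H,E] q_used=0 → run F
t=14: queue=[F,H,E] q_used=1 → run F
t=15: queue=[H,E] q_used=0 → run H
t=16: queue=[H,E] q_used=1 → run H
t=17: queue=[H,E] q_used=2 → run H
t=18: queue=[H,E] q_used=3 → run H
t=19: queue=[E,H] q_used=0 → run E
t=20: queue=[E,H] q_used=1 → run E
t=21: queue=[E,H] q_used=2 → run E
t=22: queue=[H] q_used=0 → run H
t=23: queue=[H] q_used=1 → run H
t=24: queue=[H] q_used=2 → run H
t=25: (idle)
t=26: (idle)
t=27: (idle)
t=28: (idle)
t=29: (idle)
t=30: (idle)

context switches = 8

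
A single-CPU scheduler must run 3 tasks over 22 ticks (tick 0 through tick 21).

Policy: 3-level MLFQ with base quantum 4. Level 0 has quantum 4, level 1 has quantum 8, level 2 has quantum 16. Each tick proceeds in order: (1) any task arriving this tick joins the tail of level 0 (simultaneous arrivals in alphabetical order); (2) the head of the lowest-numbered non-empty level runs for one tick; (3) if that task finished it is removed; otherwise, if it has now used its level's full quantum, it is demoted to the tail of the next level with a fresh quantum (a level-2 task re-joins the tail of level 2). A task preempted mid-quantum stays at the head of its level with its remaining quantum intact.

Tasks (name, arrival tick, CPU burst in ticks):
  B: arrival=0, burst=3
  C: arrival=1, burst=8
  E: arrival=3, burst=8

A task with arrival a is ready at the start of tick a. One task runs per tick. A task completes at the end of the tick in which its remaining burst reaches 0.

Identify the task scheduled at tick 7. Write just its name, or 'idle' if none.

t=0: L0/L1/L2 = B/-/- → run B
t=1: L0/L1/L2 = BC/-/- → run B
t=2: L0/L1/L2 = BC/-/- → run B
t=3: L0/L1/L2 = CE/-/- → run C
t=4: L0/L1/L2 = CE/-/- → run C
t=5: L0/L1/L2 = CE/-/- → run C
t=6: L0/L1/L2 = CE/-/- → run C
t=7: L0/L1/L2 = E/C/- → run E
t=8: L0/L1/L2 = E/C/- → run E
t=9: L0/L1/L2 = E/C/- → run E
t=10: L0/L1/L2 = E/C/- → run E
t=11: L0/L1/L2 = -/CE/- → run C
t=12: L0/L1/L2 = -/CE/- → run C
t=13: L0/L1/L2 = -/CE/- → run C
t=14: L0/L1/L2 = -/CE/- → run C
t=15: L0/L1/L2 = -/E/- → run E
t=16: L0/L1/L2 = -/E/- → run E
t=17: L0/L1/L2 = -/E/- → run E
t=18: L0/L1/L2 = -/E/- → run E
t=19: (idle)
t=20: (idle)
t=21: (idle)

running at tick 7 = E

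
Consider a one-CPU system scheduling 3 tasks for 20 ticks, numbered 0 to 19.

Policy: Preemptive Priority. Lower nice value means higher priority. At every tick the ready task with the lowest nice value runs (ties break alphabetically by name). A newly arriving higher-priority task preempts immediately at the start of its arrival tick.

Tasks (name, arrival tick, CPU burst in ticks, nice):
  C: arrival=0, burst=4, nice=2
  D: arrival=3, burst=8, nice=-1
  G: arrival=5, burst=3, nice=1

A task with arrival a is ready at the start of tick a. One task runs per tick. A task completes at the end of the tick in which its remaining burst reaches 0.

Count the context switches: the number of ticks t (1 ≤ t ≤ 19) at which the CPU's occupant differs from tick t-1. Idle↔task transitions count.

context switches = 4

t=0: ready={C} → run C
t=1: ready={C} → run C
t=2: ready={C} → run C
t=3: ready={C,D} → run D
t=4: ready={C,D} → run D
t=5: ready={C,D,G} → run D
t=6: ready={C,D,G} → run D
t=7: ready={C,D,G} → run D
t=8: ready={C,D,G} → run D
t=9: ready={C,D,G} → run D
t=10: ready={C,D,G} → run D
t=11: ready={C,G} → run G
t=12: ready={C,G} → run G
t=13: ready={C,G} → run G
t=14: ready={C} → run C
t=15: (idle)
t=16: (idle)
t=17: (idle)
t=18: (idle)
t=19: (idle)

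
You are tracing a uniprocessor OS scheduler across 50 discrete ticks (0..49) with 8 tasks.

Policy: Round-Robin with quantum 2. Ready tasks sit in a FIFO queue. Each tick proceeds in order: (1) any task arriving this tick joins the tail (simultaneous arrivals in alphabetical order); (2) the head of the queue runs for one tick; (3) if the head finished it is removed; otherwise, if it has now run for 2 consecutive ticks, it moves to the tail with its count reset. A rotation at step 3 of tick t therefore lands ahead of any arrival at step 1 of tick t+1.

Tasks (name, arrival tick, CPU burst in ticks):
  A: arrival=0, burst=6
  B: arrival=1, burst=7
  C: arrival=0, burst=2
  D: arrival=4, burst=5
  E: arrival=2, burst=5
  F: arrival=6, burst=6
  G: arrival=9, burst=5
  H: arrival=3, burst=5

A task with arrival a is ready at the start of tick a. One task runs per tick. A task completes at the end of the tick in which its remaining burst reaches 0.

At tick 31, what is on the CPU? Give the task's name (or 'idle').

running at tick 31 = F

t=0: queue=[A,C] q_used=0 → run A
t=1: queue=[A,C,B] q_used=1 → run A
t=2: queue=[C,B,A,E] q_used=0 → run C
t=3: queue=[C,B,A,E,H] q_used=1 → run C
t=4: queue=[B,A,E,H,D] q_used=0 → run B
t=5: queue=[B,A,E,H,D] q_used=1 → run B
t=6: queue=[A,E,H,D,B,F] q_used=0 → run A
t=7: queue=[A,E,H,D,B,F] q_used=1 → run A
t=8: queue=[E,H,D,B,F,A] q_used=0 → run E
t=9: queue=[E,H,D,B,F,A,G] q_used=1 → run E
t=10: queue=[H,D,B,F,A,G,E] q_used=0 → run H
t=11: queue=[H,D,B,F,A,G,E] q_used=1 → run H
t=12: queue=[D,B,F,A,G,E,H] q_used=0 → run D
t=13: queue=[D,B,F,A,G,E,H] q_used=1 → run D
t=14: queue=[B,F,A,G,E,H,D] q_used=0 → run B
t=15: queue=[B,F,A,G,E,H,D] q_used=1 → run B
t=16: queue=[F,A,G,E,H,D,B] q_used=0 → run F
t=17: queue=[F,A,G,E,H,D,B] q_used=1 → run F
t=18: queue=[A,G,E,H,D,B,F] q_used=0 → run A
t=19: queue=[A,G,E,H,D,B,F] q_used=1 → run A
t=20: queue=[G,E,H,D,B,F] q_used=0 → run G
t=21: queue=[G,E,H,D,B,F] q_used=1 → run G
t=22: queue=[E,H,D,B,F,G] q_used=0 → run E
t=23: queue=[E,H,D,B,F,G] q_used=1 → run E
t=24: queue=[H,D,B,F,G,E] q_used=0 → run H
t=25: queue=[H,D,B,F,G,E] q_used=1 → run H
t=26: queue=[D,B,F,G,E,H] q_used=0 → run D
t=27: queue=[D,B,F,G,E,H] q_used=1 → run D
t=28: queue=[B,F,G,E,H,D] q_used=0 → run B
t=29: queue=[B,F,G,E,H,D] q_used=1 → run B
t=30: queue=[F,G,E,H,D,B] q_used=0 → run F
t=31: queue=[F,G,E,H,D,B] q_used=1 → run F
t=32: queue=[G,E,H,D,B,F] q_used=0 → run G
t=33: queue=[G,E,H,D,B,F] q_used=1 → run G
t=34: queue=[E,H,D,B,F,G] q_used=0 → run E
t=35: queue=[H,D,B,F,G] q_used=0 → run H
t=36: queue=[D,B,F,G] q_used=0 → run D
t=37: queue=[B,F,G] q_used=0 → run B
t=38: queue=[F,G] q_used=0 → run F
t=39: queue=[F,G] q_used=1 → run F
t=40: queue=[G] q_used=0 → run G
t=41: (idle)
t=42: (idle)
t=43: (idle)
t=44: (idle)
t=45: (idle)
t=46: (idle)
t=47: (idle)
t=48: (idle)
t=49: (idle)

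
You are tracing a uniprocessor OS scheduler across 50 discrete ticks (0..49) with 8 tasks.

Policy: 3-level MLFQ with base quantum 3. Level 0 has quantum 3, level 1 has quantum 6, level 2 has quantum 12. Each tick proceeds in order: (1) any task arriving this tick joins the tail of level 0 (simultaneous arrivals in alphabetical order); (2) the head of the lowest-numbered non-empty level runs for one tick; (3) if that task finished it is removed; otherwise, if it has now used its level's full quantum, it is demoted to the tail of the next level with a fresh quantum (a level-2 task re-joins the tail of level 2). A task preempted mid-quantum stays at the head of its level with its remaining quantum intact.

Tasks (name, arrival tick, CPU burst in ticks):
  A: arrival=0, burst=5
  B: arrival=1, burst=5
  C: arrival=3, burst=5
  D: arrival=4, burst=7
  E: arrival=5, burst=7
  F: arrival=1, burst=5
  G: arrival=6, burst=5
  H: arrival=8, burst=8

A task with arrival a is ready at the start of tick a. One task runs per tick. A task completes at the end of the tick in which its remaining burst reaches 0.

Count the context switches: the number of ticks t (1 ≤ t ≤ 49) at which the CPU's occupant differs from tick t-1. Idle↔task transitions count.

t=0: L0/L1/L2 = A/-/- → run A
t=1: L0/L1/L2 = ABF/-/- → run A
t=2: L0/L1/L2 = ABF/-/- → run A
t=3: L0/L1/L2 = BFC/A/- → run B
t=4: L0/L1/L2 = BFCD/A/- → run B
t=5: L0/L1/L2 = BFCDE/A/- → run B
t=6: L0/L1/L2 = FCDEG/AB/- → run F
t=7: L0/L1/L2 = FCDEG/AB/- → run F
t=8: L0/L1/L2 = FCDEGH/AB/- → run F
t=9: L0/L1/L2 = CDEGH/ABF/- → run C
t=10: L0/L1/L2 = CDEGH/ABF/- → run C
t=11: L0/L1/L2 = CDEGH/ABF/- → run C
t=12: L0/L1/L2 = DEGH/ABFC/- → run D
t=13: L0/L1/L2 = DEGH/ABFC/- → run D
t=14: L0/L1/L2 = DEGH/ABFC/- → run D
t=15: L0/L1/L2 = EGH/ABFCD/- → run E
t=16: L0/L1/L2 = EGH/ABFCD/- → run E
t=17: L0/L1/L2 = EGH/ABFCD/- → run E
t=18: L0/L1/L2 = GH/ABFCDE/- → run G
t=19: L0/L1/L2 = GH/ABFCDE/- → run G
t=20: L0/L1/L2 = GH/ABFCDE/- → run G
t=21: L0/L1/L2 = H/ABFCDEG/- → run H
t=22: L0/L1/L2 = H/ABFCDEG/- → run H
t=23: L0/L1/L2 = H/ABFCDEG/- → run H
t=24: L0/L1/L2 = -/ABFCDEGH/- → run A
t=25: L0/L1/L2 = -/ABFCDEGH/- → run A
t=26: L0/L1/L2 = -/BFCDEGH/- → run B
t=27: L0/L1/L2 = -/BFCDEGH/- → run B
t=28: L0/L1/L2 = -/FCDEGH/- → run F
t=29: L0/L1/L2 = -/FCDEGH/- → run F
t=30: L0/L1/L2 = -/CDEGH/- → run C
t=31: L0/L1/L2 = -/CDEGH/- → run C
t=32: L0/L1/L2 = -/DEGH/- → run D
t=33: L0/L1/L2 = -/DEGH/- → run D
t=34: L0/L1/L2 = -/DEGH/- → run D
t=35: L0/L1/L2 = -/DEGH/- → run D
t=36: L0/L1/L2 = -/EGH/- → run E
t=37: L0/L1/L2 = -/EGH/- → run E
t=38: L0/L1/L2 = -/EGH/- → run E
t=39: L0/L1/L2 = -/EGH/- → run E
t=40: L0/L1/L2 = -/GH/- → run G
t=41: L0/L1/L2 = -/GH/- → run G
t=42: L0/L1/L2 = -/H/- → run H
t=43: L0/L1/L2 = -/H/- → run H
t=44: L0/L1/L2 = -/H/- → run H
t=45: L0/L1/L2 = -/H/- → run H
t=46: L0/L1/L2 = -/H/- → run H
t=47: (idle)
t=48: (idle)
t=49: (idle)

context switches = 16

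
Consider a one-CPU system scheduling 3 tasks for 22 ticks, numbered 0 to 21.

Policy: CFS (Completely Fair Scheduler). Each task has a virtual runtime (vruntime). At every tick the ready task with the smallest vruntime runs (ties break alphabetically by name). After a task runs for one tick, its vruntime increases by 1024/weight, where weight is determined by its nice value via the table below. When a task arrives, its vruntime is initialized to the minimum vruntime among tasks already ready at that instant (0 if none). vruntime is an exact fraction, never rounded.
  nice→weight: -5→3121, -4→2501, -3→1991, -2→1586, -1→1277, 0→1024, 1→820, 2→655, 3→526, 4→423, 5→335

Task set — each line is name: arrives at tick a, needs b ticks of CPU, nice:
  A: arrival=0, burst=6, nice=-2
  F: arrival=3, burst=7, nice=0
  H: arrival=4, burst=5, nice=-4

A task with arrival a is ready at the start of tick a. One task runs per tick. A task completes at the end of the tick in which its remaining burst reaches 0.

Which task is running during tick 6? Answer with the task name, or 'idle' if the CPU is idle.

t=0: vr[A=0] → run A
t=1: vr[A=512/793] → run A
t=2: vr[A=1024/793] → run A
t=3: vr[A=1536/793 F=1536/793] → run A
t=4: vr[A=2048/793 F=1536/793 H=1536/793] → run F
t=5: vr[A=2048/793 F=2329/793 H=1536/793] → run H
t=6: vr[A=2048/793 F=2329/793 H=76288/32513] → run H
t=7: vr[A=2048/793 F=2329/793 H=89600/32513] → run A
t=8: vr[A=2560/793 F=2329/793 H=89600/32513] → run H
t=9: vr[A=2560/793 F=2329/793 H=102912/32513] → run F
t=10: vr[A=2560/793 F=3122/793 H=102912/32513] → run H
t=11: vr[A=2560/793 F=3122/793 H=116224/32513] → run A
t=12: vr[F=3122/793 H=116224/32513] → run H
t=13: vr[F=3122/793] → run F
t=14: vr[F=3915/793] → run F
t=15: vr[F=4708/793] → run F
t=16: vr[F=5501/793] → run F
t=17: vr[F=6294/793] → run F
t=18: (idle)
t=19: (idle)
t=20: (idle)
t=21: (idle)

running at tick 6 = H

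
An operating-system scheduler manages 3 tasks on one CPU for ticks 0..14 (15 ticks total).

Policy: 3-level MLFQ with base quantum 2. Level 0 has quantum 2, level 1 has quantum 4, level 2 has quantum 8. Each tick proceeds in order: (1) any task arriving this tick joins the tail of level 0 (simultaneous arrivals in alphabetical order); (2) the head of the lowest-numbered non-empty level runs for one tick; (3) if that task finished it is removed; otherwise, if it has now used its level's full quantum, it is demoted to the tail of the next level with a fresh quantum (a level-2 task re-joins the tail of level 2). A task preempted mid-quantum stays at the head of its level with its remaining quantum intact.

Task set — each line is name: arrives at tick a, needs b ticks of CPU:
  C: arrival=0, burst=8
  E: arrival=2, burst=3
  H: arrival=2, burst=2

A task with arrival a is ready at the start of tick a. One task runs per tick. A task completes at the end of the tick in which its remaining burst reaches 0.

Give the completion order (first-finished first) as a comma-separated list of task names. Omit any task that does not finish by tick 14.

completion order = H, E, C

t=0: L0/L1/L2 = C/-/- → run C
t=1: L0/L1/L2 = C/-/- → run C
t=2: L0/L1/L2 = EH/C/- → run E
t=3: L0/L1/L2 = EH/C/- → run E
t=4: L0/L1/L2 = H/CE/- → run H
t=5: L0/L1/L2 = H/CE/- → run H
t=6: L0/L1/L2 = -/CE/- → run C
t=7: L0/L1/L2 = -/CE/- → run C
t=8: L0/L1/L2 = -/CE/- → run C
t=9: L0/L1/L2 = -/CE/- → run C
t=10: L0/L1/L2 = -/E/C → run E
t=11: L0/L1/L2 = -/-/C → run C
t=12: L0/L1/L2 = -/-/C → run C
t=13: (idle)
t=14: (idle)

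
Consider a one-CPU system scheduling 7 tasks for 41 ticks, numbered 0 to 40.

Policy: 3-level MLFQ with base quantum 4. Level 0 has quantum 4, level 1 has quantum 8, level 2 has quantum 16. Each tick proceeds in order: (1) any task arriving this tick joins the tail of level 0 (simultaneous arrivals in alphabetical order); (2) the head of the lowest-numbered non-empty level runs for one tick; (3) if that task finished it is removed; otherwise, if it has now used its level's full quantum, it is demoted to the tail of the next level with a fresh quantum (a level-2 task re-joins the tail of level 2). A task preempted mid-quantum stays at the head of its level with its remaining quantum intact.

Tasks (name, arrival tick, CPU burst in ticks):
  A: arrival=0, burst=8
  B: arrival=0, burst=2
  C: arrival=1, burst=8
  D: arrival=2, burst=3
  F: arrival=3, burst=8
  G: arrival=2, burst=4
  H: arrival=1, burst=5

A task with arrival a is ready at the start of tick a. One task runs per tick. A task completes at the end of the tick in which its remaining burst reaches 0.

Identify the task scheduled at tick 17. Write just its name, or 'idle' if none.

t=0: L0/L1/L2 = AB/-/- → run A
t=1: L0/L1/L2 = ABCH/-/- → run A
t=2: L0/L1/L2 = ABCHDG/-/- → run A
t=3: L0/L1/L2 = ABCHDGF/-/- → run A
t=4: L0/L1/L2 = BCHDGF/A/- → run B
t=5: L0/L1/L2 = BCHDGF/A/- → run B
t=6: L0/L1/L2 = CHDGF/A/- → run C
t=7: L0/L1/L2 = CHDGF/A/- → run C
t=8: L0/L1/L2 = CHDGF/A/- → run C
t=9: L0/L1/L2 = CHDGF/A/- → run C
t=10: L0/L1/L2 = HDGF/AC/- → run H
t=11: L0/L1/L2 = HDGF/AC/- → run H
t=12: L0/L1/L2 = HDGF/AC/- → run H
t=13: L0/L1/L2 = HDGF/AC/- → run H
t=14: L0/L1/L2 = DGF/ACH/- → run D
t=15: L0/L1/L2 = DGF/ACH/- → run D
t=16: L0/L1/L2 = DGF/ACH/- → run D
t=17: L0/L1/L2 = GF/ACH/- → run G
t=18: L0/L1/L2 = GF/ACH/- → run G
t=19: L0/L1/L2 = GF/ACH/- → run G
t=20: L0/L1/L2 = GF/ACH/- → run G
t=21: L0/L1/L2 = F/ACH/- → run F
t=22: L0/L1/L2 = F/ACH/- → run F
t=23: L0/L1/L2 = F/ACH/- → run F
t=24: L0/L1/L2 = F/ACH/- → run F
t=25: L0/L1/L2 = -/ACHF/- → run A
t=26: L0/L1/L2 = -/ACHF/- → run A
t=27: L0/L1/L2 = -/ACHF/- → run A
t=28: L0/L1/L2 = -/ACHF/- → run A
t=29: L0/L1/L2 = -/CHF/- → run C
t=30: L0/L1/L2 = -/CHF/- → run C
t=31: L0/L1/L2 = -/CHF/- → run C
t=32: L0/L1/L2 = -/CHF/- → run C
t=33: L0/L1/L2 = -/HF/- → run H
t=34: L0/L1/L2 = -/F/- → run F
t=35: L0/L1/L2 = -/F/- → run F
t=36: L0/L1/L2 = -/F/- → run F
t=37: L0/L1/L2 = -/F/- → run F
t=38: (idle)
t=39: (idle)
t=40: (idle)

running at tick 17 = G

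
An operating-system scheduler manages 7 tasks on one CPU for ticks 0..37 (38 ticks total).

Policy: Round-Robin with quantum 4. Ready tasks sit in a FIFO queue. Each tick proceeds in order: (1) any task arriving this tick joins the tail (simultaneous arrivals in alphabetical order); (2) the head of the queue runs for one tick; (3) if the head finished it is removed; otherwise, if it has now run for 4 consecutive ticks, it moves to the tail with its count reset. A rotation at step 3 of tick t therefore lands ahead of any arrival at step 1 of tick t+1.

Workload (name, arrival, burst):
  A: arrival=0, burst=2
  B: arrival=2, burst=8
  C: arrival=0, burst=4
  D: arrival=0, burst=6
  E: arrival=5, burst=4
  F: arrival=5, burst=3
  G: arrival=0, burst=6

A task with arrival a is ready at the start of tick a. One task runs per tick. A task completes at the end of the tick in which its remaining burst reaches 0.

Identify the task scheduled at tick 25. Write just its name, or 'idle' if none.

running at tick 25 = D

t=0: queue=[A,C,D,G] q_used=0 → run A
t=1: queue=[A,C,D,G] q_used=1 → run A
t=2: queue=[C,D,G,B] q_used=0 → run C
t=3: queue=[C,D,G,B] q_used=1 → run C
t=4: queue=[C,D,G,B] q_used=2 → run C
t=5: queue=[C,D,G,B,E,F] q_used=3 → run C
t=6: queue=[D,G,B,E,F] q_used=0 → run D
t=7: queue=[D,G,B,E,F] q_used=1 → run D
t=8: queue=[D,G,B,E,F] q_used=2 → run D
t=9: queue=[D,G,B,E,F] q_used=3 → run D
t=10: queue=[G,B,E,F,D] q_used=0 → run G
t=11: queue=[G,B,E,F,D] q_used=1 → run G
t=12: queue=[G,B,E,F,D] q_used=2 → run G
t=13: queue=[G,B,E,F,D] q_used=3 → run G
t=14: queue=[B,E,F,D,G] q_used=0 → run B
t=15: queue=[B,E,F,D,G] q_used=1 → run B
t=16: queue=[B,E,F,D,G] q_used=2 → run B
t=17: queue=[B,E,F,D,G] q_used=3 → run B
t=18: queue=[E,F,D,G,B] q_used=0 → run E
t=19: queue=[E,F,D,G,B] q_used=1 → run E
t=20: queue=[E,F,D,G,B] q_used=2 → run E
t=21: queue=[E,F,D,G,B] q_used=3 → run E
t=22: queue=[F,D,G,B] q_used=0 → run F
t=23: queue=[F,D,G,B] q_used=1 → run F
t=24: queue=[F,D,G,B] q_used=2 → run F
t=25: queue=[D,G,B] q_used=0 → run D
t=26: queue=[D,G,B] q_used=1 → run D
t=27: queue=[G,B] q_used=0 → run G
t=28: queue=[G,B] q_used=1 → run G
t=29: queue=[B] q_used=0 → run B
t=30: queue=[B] q_used=1 → run B
t=31: queue=[B] q_used=2 → run B
t=32: queue=[B] q_used=3 → run B
t=33: (idle)
t=34: (idle)
t=35: (idle)
t=36: (idle)
t=37: (idle)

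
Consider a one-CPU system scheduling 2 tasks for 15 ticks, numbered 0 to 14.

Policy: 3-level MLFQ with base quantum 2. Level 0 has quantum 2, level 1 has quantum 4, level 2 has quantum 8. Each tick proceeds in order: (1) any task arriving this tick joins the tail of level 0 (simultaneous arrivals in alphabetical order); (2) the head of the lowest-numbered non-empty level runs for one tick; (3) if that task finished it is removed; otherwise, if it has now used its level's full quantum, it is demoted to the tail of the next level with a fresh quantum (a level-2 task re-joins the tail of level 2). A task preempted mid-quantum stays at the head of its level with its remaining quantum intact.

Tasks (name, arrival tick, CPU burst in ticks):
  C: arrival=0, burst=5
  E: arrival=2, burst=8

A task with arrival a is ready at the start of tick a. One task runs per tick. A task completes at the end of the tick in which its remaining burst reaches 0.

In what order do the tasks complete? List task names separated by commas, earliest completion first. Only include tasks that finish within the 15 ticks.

t=0: L0/L1/L2 = C/-/- → run C
t=1: L0/L1/L2 = C/-/- → run C
t=2: L0/L1/L2 = E/C/- → run E
t=3: L0/L1/L2 = E/C/- → run E
t=4: L0/L1/L2 = -/CE/- → run C
t=5: L0/L1/L2 = -/CE/- → run C
t=6: L0/L1/L2 = -/CE/- → run C
t=7: L0/L1/L2 = -/E/- → run E
t=8: L0/L1/L2 = -/E/- → run E
t=9: L0/L1/L2 = -/E/- → run E
t=10: L0/L1/L2 = -/E/- → run E
t=11: L0/L1/L2 = -/-/E → run E
t=12: L0/L1/L2 = -/-/E → run E
t=13: (idle)
t=14: (idle)

completion order = C, E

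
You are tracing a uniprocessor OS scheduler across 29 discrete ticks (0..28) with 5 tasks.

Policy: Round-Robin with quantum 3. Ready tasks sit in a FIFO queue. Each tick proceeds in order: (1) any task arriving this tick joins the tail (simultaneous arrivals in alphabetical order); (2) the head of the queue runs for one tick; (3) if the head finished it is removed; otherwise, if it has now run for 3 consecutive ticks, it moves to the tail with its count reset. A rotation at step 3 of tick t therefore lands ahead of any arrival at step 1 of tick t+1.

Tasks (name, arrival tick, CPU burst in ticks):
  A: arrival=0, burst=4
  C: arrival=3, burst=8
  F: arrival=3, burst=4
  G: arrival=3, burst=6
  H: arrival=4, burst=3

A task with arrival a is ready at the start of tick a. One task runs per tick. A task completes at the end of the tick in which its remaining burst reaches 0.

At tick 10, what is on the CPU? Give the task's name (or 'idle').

t=0: queue=[A] q_used=0 → run A
t=1: queue=[A] q_used=1 → run A
t=2: queue=[A] q_used=2 → run A
t=3: queue=[A,C,F,G] q_used=0 → run A
t=4: queue=[C,F,G,H] q_used=0 → run C
t=5: queue=[C,F,G,H] q_used=1 → run C
t=6: queue=[C,F,G,H] q_used=2 → run C
t=7: queue=[F,G,H,C] q_used=0 → run F
t=8: queue=[F,G,H,C] q_used=1 → run F
t=9: queue=[F,G,H,C] q_used=2 → run F
t=10: queue=[G,H,C,F] q_used=0 → run G
t=11: queue=[G,H,C,F] q_used=1 → run G
t=12: queue=[G,H,C,F] q_used=2 → run G
t=13: queue=[H,C,F,G] q_used=0 → run H
t=14: queue=[H,C,F,G] q_used=1 → run H
t=15: queue=[H,C,F,G] q_used=2 → run H
t=16: queue=[C,F,G] q_used=0 → run C
t=17: queue=[C,F,G] q_used=1 → run C
t=18: queue=[C,F,G] q_used=2 → run C
t=19: queue=[F,G,C] q_used=0 → run F
t=20: queue=[G,C] q_used=0 → run G
t=21: queue=[G,C] q_used=1 → run G
t=22: queue=[G,C] q_used=2 → run G
t=23: queue=[C] q_used=0 → run C
t=24: queue=[C] q_used=1 → run C
t=25: (idle)
t=26: (idle)
t=27: (idle)
t=28: (idle)

running at tick 10 = G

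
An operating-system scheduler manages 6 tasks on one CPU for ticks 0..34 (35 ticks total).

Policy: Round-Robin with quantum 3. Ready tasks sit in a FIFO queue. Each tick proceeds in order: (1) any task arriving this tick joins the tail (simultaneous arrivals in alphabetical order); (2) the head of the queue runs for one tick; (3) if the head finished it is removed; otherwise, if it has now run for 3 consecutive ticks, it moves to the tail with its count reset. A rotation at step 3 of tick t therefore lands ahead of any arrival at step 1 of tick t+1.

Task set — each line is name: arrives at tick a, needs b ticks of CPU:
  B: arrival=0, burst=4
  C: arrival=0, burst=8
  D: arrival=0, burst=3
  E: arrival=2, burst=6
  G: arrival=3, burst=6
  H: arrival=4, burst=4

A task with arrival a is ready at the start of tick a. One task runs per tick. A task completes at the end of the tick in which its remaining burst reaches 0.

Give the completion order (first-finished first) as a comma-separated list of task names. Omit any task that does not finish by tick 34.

t=0: queue=[B,C,D] q_used=0 → run B
t=1: queue=[B,C,D] q_used=1 → run B
t=2: queue=[B,C,D,E] q_used=2 → run B
t=3: queue=[C,D,E,B,G] q_used=0 → run C
t=4: queue=[C,D,E,B,G,H] q_used=1 → run C
t=5: queue=[C,D,E,B,G,H] q_used=2 → run C
t=6: queue=[D,E,B,G,H,C] q_used=0 → run D
t=7: queue=[D,E,B,G,H,C] q_used=1 → run D
t=8: queue=[D,E,B,G,H,C] q_used=2 → run D
t=9: queue=[E,B,G,H,C] q_used=0 → run E
t=10: queue=[E,B,G,H,C] q_used=1 → run E
t=11: queue=[E,B,G,H,C] q_used=2 → run E
t=12: queue=[B,G,H,C,E] q_used=0 → run B
t=13: queue=[G,H,C,E] q_used=0 → run G
t=14: queue=[G,H,C,E] q_used=1 → run G
t=15: queue=[G,H,C,E] q_used=2 → run G
t=16: queue=[H,C,E,G] q_used=0 → run H
t=17: queue=[H,C,E,G] q_used=1 → run H
t=18: queue=[H,C,E,G] q_used=2 → run H
t=19: queue=[C,E,G,H] q_used=0 → run C
t=20: queue=[C,E,G,H] q_used=1 → run C
t=21: queue=[C,E,G,H] q_used=2 → run C
t=22: queue=[E,G,H,C] q_used=0 → run E
t=23: queue=[E,G,H,C] q_used=1 → run E
t=24: queue=[E,G,H,C] q_used=2 → run E
t=25: queue=[G,H,C] q_used=0 → run G
t=26: queue=[G,H,C] q_used=1 → run G
t=27: queue=[G,H,C] q_used=2 → run G
t=28: queue=[H,C] q_used=0 → run H
t=29: queue=[C] q_used=0 → run C
t=30: queue=[C] q_used=1 → run C
t=31: (idle)
t=32: (idle)
t=33: (idle)
t=34: (idle)

completion order = D, B, E, G, H, C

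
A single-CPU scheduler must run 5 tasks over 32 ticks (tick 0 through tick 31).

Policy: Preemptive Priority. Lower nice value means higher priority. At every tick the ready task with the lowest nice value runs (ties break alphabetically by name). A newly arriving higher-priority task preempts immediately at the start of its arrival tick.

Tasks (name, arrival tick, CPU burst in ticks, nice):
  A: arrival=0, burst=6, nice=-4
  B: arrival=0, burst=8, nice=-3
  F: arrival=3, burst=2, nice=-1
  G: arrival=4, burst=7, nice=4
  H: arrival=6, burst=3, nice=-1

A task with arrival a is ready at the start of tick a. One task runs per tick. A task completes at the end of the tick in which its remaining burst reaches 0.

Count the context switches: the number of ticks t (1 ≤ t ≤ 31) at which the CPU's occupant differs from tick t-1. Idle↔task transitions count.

context switches = 5

t=0: ready={A,B} → run A
t=1: ready={A,B} → run A
t=2: ready={A,B} → run A
t=3: ready={A,B,F} → run A
t=4: ready={A,B,F,G} → run A
t=5: ready={A,B,F,G} → run A
t=6: ready={B,F,G,H} → run B
t=7: ready={B,F,G,H} → run B
t=8: ready={B,F,G,H} → run B
t=9: ready={B,F,G,H} → run B
t=10: ready={B,F,G,H} → run B
t=11: ready={B,F,G,H} → run B
t=12: ready={B,F,G,H} → run B
t=13: ready={B,F,G,H} → run B
t=14: ready={F,G,H} → run F
t=15: ready={F,G,H} → run F
t=16: ready={G,H} → run H
t=17: ready={G,H} → run H
t=18: ready={G,H} → run H
t=19: ready={G} → run G
t=20: ready={G} → run G
t=21: ready={G} → run G
t=22: ready={G} → run G
t=23: ready={G} → run G
t=24: ready={G} → run G
t=25: ready={G} → run G
t=26: (idle)
t=27: (idle)
t=28: (idle)
t=29: (idle)
t=30: (idle)
t=31: (idle)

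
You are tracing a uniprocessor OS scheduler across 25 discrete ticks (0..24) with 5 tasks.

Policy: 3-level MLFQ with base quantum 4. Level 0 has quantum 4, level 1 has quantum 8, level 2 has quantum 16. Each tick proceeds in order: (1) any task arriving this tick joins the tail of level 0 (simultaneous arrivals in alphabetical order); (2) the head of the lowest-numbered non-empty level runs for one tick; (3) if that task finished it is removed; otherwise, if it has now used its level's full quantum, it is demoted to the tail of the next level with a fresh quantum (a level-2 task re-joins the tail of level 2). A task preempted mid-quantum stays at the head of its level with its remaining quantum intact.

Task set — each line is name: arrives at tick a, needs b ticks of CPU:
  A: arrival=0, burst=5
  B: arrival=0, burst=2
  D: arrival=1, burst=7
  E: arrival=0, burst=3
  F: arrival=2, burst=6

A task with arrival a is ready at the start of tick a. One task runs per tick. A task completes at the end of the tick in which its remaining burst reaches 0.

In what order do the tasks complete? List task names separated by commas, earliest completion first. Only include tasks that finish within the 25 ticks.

t=0: L0/L1/L2 = ABE/-/- → run A
t=1: L0/L1/L2 = ABED/-/- → run A
t=2: L0/L1/L2 = ABEDF/-/- → run A
t=3: L0/L1/L2 = ABEDF/-/- → run A
t=4: L0/L1/L2 = BEDF/A/- → run B
t=5: L0/L1/L2 = BEDF/A/- → run B
t=6: L0/L1/L2 = EDF/A/- → run E
t=7: L0/L1/L2 = EDF/A/- → run E
t=8: L0/L1/L2 = EDF/A/- → run E
t=9: L0/L1/L2 = DF/A/- → run D
t=10: L0/L1/L2 = DF/A/- → run D
t=11: L0/L1/L2 = DF/A/- → run D
t=12: L0/L1/L2 = DF/A/- → run D
t=13: L0/L1/L2 = F/AD/- → run F
t=14: L0/L1/L2 = F/AD/- → run F
t=15: L0/L1/L2 = F/AD/- → run F
t=16: L0/L1/L2 = F/AD/- → run F
t=17: L0/L1/L2 = -/ADF/- → run A
t=18: L0/L1/L2 = -/DF/- → run D
t=19: L0/L1/L2 = -/DF/- → run D
t=20: L0/L1/L2 = -/DF/- → run D
t=21: L0/L1/L2 = -/F/- → run F
t=22: L0/L1/L2 = -/F/- → run F
t=23: (idle)
t=24: (idle)

completion order = B, E, A, D, F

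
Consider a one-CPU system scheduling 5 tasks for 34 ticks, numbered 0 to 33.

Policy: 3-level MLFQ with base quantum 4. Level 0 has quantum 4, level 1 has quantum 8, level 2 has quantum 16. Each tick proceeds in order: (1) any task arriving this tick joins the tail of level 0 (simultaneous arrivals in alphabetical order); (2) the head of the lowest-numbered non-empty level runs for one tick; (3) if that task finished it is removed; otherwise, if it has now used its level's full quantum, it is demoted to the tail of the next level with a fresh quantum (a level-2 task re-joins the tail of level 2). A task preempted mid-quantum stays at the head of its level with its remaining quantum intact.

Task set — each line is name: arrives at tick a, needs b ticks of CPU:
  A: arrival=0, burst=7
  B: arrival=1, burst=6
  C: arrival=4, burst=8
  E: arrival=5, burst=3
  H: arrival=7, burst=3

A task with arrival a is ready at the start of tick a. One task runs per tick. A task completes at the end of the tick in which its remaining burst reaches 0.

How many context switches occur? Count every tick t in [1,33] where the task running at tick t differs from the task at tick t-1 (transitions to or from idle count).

context switches = 8

t=0: L0/L1/L2 = A/-/- → run A
t=1: L0/L1/L2 = AB/-/- → run A
t=2: L0/L1/L2 = AB/-/- → run A
t=3: L0/L1/L2 = AB/-/- → run A
t=4: L0/L1/L2 = BC/A/- → run B
t=5: L0/L1/L2 = BCE/A/- → run B
t=6: L0/L1/L2 = BCE/A/- → run B
t=7: L0/L1/L2 = BCEH/A/- → run B
t=8: L0/L1/L2 = CEH/AB/- → run C
t=9: L0/L1/L2 = CEH/AB/- → run C
t=10: L0/L1/L2 = CEH/AB/- → run C
t=11: L0/L1/L2 = CEH/AB/- → run C
t=12: L0/L1/L2 = EH/ABC/- → run E
t=13: L0/L1/L2 = EH/ABC/- → run E
t=14: L0/L1/L2 = EH/ABC/- → run E
t=15: L0/L1/L2 = H/ABC/- → run H
t=16: L0/L1/L2 = H/ABC/- → run H
t=17: L0/L1/L2 = H/ABC/- → run H
t=18: L0/L1/L2 = -/ABC/- → run A
t=19: L0/L1/L2 = -/ABC/- → run A
t=20: L0/L1/L2 = -/ABC/- → run A
t=21: L0/L1/L2 = -/BC/- → run B
t=22: L0/L1/L2 = -/BC/- → run B
t=23: L0/L1/L2 = -/C/- → run C
t=24: L0/L1/L2 = -/C/- → run C
t=25: L0/L1/L2 = -/C/- → run C
t=26: L0/L1/L2 = -/C/- → run C
t=27: (idle)
t=28: (idle)
t=29: (idle)
t=30: (idle)
t=31: (idle)
t=32: (idle)
t=33: (idle)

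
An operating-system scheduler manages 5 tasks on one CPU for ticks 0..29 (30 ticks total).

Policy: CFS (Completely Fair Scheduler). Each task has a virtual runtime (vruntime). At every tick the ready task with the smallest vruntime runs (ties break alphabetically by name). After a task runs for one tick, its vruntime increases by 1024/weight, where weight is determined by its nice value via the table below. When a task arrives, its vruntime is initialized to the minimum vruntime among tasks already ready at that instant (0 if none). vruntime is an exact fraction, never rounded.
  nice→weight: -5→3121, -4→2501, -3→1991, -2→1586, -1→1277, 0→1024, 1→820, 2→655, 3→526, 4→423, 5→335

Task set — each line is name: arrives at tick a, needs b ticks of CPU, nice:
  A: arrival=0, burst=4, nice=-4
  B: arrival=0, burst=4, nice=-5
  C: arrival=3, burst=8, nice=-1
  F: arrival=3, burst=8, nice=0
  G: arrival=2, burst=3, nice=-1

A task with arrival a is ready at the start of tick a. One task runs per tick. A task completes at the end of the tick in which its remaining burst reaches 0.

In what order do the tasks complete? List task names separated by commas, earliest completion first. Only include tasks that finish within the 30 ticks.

completion order = B, A, G, C, F

t=0: vr[A=0 B=0] → run A
t=1: vr[A=1024/2501 B=0] → run B
t=2: vr[A=1024/2501 B=1024/3121 G=1024/3121] → run B
t=3: vr[A=1024/2501 B=2048/3121 C=1024/3121 F=1024/3121 G=1024/3121] → run C
t=4: vr[A=1024/2501 B=2048/3121 C=4503552/3985517 F=1024/3121 G=1024/3121] → run F
t=5: vr[A=1024/2501 B=2048/3121 C=4503552/3985517 F=4145/3121 G=1024/3121] → run G
t=6: vr[A=1024/2501 B=2048/3121 C=4503552/3985517 F=4145/3121 G=4503552/3985517] → run A
t=7: vr[A=2048/2501 B=2048/3121 C=4503552/3985517 F=4145/3121 G=4503552/3985517] → run B
t=8: vr[A=2048/2501 B=3072/3121 C=4503552/3985517 F=4145/3121 G=4503552/3985517] → run A
t=9: vr[A=3072/2501 B=3072/3121 C=4503552/3985517 F=4145/3121 G=4503552/3985517] → run B
t=10: vr[A=3072/2501 C=4503552/3985517 F=4145/3121 G=4503552/3985517] → run C
t=11: vr[A=3072/2501 C=7699456/3985517 F=4145/3121 G=4503552/3985517] → run G
t=12: vr[A=3072/2501 C=7699456/3985517 F=4145/3121 G=7699456/3985517] → run A
t=13: vr[C=7699456/3985517 F=4145/3121 G=7699456/3985517] → run F
t=14: vr[C=7699456/3985517 F=7266/3121 G=7699456/3985517] → run C
t=15: vr[C=10895360/3985517 F=7266/3121 G=7699456/3985517] → run G
t=16: vr[C=10895360/3985517 F=7266/3121] → run F
t=17: vr[C=10895360/3985517 F=10387/3121] → run C
t=18: vr[C=14091264/3985517 F=10387/3121] → run F
t=19: vr[C=14091264/3985517 F=13508/3121] → run C
t=20: vr[C=17287168/3985517 F=13508/3121] → run F
t=21: vr[C=17287168/3985517 F=16629/3121] → run C
t=22: vr[C=20483072/3985517 F=16629/3121] → run C
t=23: vr[C=23678976/3985517 F=16629/3121] → run F
t=24: vr[C=23678976/3985517 F=19750/3121] → run C
t=25: vr[F=19750/3121] → run F
t=26: vr[F=22871/3121] → run F
t=27: (idle)
t=28: (idle)
t=29: (idle)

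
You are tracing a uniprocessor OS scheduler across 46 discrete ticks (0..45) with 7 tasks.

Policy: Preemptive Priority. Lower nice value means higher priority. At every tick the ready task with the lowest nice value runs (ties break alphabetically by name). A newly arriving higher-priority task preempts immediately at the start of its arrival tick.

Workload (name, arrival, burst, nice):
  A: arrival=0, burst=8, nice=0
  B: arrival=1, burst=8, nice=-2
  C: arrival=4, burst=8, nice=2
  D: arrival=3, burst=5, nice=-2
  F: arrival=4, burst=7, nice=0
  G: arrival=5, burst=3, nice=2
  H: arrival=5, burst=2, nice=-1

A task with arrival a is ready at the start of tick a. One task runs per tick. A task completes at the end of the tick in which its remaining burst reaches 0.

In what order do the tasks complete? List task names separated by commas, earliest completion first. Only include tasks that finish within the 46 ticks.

completion order = B, D, H, A, F, C, G

t=0: ready={A} → run A
t=1: ready={A,B} → run B
t=2: ready={A,B} → run B
t=3: ready={A,B,D} → run B
t=4: ready={A,B,C,D,F} → run B
t=5: ready={A,B,C,D,F,G,H} → run B
t=6: ready={A,B,C,D,F,G,H} → run B
t=7: ready={A,B,C,D,F,G,H} → run B
t=8: ready={A,B,C,D,F,G,H} → run B
t=9: ready={A,C,D,F,G,H} → run D
t=10: ready={A,C,D,F,G,H} → run D
t=11: ready={A,C,D,F,G,H} → run D
t=12: ready={A,C,D,F,G,H} → run D
t=13: ready={A,C,D,F,G,H} → run D
t=14: ready={A,C,F,G,H} → run H
t=15: ready={A,C,F,G,H} → run H
t=16: ready={A,C,F,G} → run A
t=17: ready={A,C,F,G} → run A
t=18: ready={A,C,F,G} → run A
t=19: ready={A,C,F,G} → run A
t=20: ready={A,C,F,G} → run A
t=21: ready={A,C,F,G} → run A
t=22: ready={A,C,F,G} → run A
t=23: ready={C,F,G} → run F
t=24: ready={C,F,G} → run F
t=25: ready={C,F,G} → run F
t=26: ready={C,F,G} → run F
t=27: ready={C,F,G} → run F
t=28: ready={C,F,G} → run F
t=29: ready={C,F,G} → run F
t=30: ready={C,G} → run C
t=31: ready={C,G} → run C
t=32: ready={C,G} → run C
t=33: ready={C,G} → run C
t=34: ready={C,G} → run C
t=35: ready={C,G} → run C
t=36: ready={C,G} → run C
t=37: ready={C,G} → run C
t=38: ready={G} → run G
t=39: ready={G} → run G
t=40: ready={G} → run G
t=41: (idle)
t=42: (idle)
t=43: (idle)
t=44: (idle)
t=45: (idle)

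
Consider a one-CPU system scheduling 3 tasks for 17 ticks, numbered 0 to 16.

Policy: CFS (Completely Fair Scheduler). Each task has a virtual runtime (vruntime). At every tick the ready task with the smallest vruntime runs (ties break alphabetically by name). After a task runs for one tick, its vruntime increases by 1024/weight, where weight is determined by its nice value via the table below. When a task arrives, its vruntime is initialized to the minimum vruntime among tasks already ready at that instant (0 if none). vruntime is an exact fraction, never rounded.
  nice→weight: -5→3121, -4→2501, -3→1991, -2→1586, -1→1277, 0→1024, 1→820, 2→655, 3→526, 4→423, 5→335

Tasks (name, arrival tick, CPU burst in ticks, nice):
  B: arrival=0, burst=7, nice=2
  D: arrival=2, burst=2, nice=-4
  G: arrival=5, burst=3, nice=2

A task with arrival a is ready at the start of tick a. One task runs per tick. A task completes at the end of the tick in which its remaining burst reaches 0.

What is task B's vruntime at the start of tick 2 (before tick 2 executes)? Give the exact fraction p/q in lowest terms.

t=0: vr[B=0] → run B
t=1: vr[B=1024/655] → run B
t=2: vr[B=2048/655 D=2048/655] → run B
t=3: vr[B=3072/655 D=2048/655] → run D
t=4: vr[B=3072/655 D=5792768/1638155] → run D
t=5: vr[B=3072/655 G=3072/655] → run B
t=6: vr[B=4096/655 G=3072/655] → run G
t=7: vr[B=4096/655 G=4096/655] → run B
t=8: vr[B=1024/131 G=4096/655] → run G
t=9: vr[B=1024/131 G=1024/131] → run B
t=10: vr[B=6144/655 G=1024/131] → run G
t=11: vr[B=6144/655] → run B
t=12: (idle)
t=13: (idle)
t=14: (idle)
t=15: (idle)
t=16: (idle)

vruntime(B, start of tick 2) = 2048/655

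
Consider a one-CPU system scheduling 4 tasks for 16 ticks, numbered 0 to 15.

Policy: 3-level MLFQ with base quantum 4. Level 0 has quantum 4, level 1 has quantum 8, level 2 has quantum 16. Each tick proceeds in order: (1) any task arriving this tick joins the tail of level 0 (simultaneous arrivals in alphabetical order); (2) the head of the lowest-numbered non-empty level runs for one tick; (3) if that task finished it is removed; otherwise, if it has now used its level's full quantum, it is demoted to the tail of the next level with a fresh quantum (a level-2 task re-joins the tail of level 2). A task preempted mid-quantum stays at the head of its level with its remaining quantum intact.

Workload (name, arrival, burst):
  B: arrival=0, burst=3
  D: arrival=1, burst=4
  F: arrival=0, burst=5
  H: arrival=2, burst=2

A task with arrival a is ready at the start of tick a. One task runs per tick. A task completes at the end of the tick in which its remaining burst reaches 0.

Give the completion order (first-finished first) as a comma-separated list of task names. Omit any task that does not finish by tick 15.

t=0: L0/L1/L2 = BF/-/- → run B
t=1: L0/L1/L2 = BFD/-/- → run B
t=2: L0/L1/L2 = BFDH/-/- → run B
t=3: L0/L1/L2 = FDH/-/- → run F
t=4: L0/L1/L2 = FDH/-/- → run F
t=5: L0/L1/L2 = FDH/-/- → run F
t=6: L0/L1/L2 = FDH/-/- → run F
t=7: L0/L1/L2 = DH/F/- → run D
t=8: L0/L1/L2 = DH/F/- → run D
t=9: L0/L1/L2 = DH/F/- → run D
t=10: L0/L1/L2 = DH/F/- → run D
t=11: L0/L1/L2 = H/F/- → run H
t=12: L0/L1/L2 = H/F/- → run H
t=13: L0/L1/L2 = -/F/- → run F
t=14: (idle)
t=15: (idle)

completion order = B, D, H, F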